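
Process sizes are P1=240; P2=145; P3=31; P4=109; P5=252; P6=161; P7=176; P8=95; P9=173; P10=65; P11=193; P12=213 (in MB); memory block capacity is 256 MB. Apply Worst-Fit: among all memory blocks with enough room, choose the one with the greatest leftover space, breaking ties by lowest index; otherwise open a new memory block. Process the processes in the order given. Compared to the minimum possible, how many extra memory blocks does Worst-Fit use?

Worst-Fit: [240] [145,31] [109,95] [252] [161,65] [176] [173] [193] [213] → 9 memory blocks.
Total size 1853 MB; any packing needs at least ⌈1853/256⌉ = 8 memory blocks.
An optimal packing achieves that bound: [252] [240] [213,31] [193] [176,65] [173] [161,95] [145,109] → 8 memory blocks.
Excess: 9 − 8 = 1.

1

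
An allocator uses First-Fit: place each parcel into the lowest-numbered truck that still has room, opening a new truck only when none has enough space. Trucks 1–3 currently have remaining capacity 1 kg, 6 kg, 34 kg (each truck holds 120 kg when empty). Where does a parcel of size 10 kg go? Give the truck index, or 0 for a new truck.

Trucks with room: truck 3 (34 kg).
The first with room is truck 3.

3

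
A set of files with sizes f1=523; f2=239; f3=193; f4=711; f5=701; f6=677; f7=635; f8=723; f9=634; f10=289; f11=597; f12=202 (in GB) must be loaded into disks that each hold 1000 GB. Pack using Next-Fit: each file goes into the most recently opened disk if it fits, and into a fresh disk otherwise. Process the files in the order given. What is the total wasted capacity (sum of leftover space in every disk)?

1876

f1 (523 GB) → disk 1 (remaining 477 GB)
f2 (239 GB) → disk 1 (remaining 238 GB)
f3 (193 GB) → disk 1 (remaining 45 GB)
f4 (711 GB) → disk 2 (remaining 289 GB)
f5 (701 GB) → disk 3 (remaining 299 GB)
f6 (677 GB) → disk 4 (remaining 323 GB)
f7 (635 GB) → disk 5 (remaining 365 GB)
f8 (723 GB) → disk 6 (remaining 277 GB)
f9 (634 GB) → disk 7 (remaining 366 GB)
f10 (289 GB) → disk 7 (remaining 77 GB)
f11 (597 GB) → disk 8 (remaining 403 GB)
f12 (202 GB) → disk 8 (remaining 201 GB)
8 disks × 1000 GB = 8000 GB; used 6124 GB; unused 1876 GB.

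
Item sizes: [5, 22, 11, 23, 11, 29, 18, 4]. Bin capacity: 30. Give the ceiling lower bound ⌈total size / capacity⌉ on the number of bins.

Total size = 5 + 22 + 11 + 23 + 11 + 29 + 18 + 4 = 123.
⌈123 / 30⌉ = 5.

5 bins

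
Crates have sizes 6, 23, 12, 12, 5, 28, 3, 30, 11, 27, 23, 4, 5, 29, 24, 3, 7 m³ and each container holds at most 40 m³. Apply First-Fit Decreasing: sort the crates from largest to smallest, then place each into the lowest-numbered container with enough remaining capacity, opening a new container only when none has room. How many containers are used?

7

Sorted descending: 30, 29, 28, 27, 24, 23, 23, 12, 12, 11, 7, 6, 5, 5, 4, 3, 3.
30 m³ → container 1 (remaining 10 m³)
29 m³ → container 2 (remaining 11 m³)
28 m³ → container 3 (remaining 12 m³)
27 m³ → container 4 (remaining 13 m³)
24 m³ → container 5 (remaining 16 m³)
23 m³ → container 6 (remaining 17 m³)
23 m³ → container 7 (remaining 17 m³)
12 m³ → container 3 (remaining 0 m³)
12 m³ → container 4 (remaining 1 m³)
11 m³ → container 2 (remaining 0 m³)
7 m³ → container 1 (remaining 3 m³)
6 m³ → container 5 (remaining 10 m³)
5 m³ → container 5 (remaining 5 m³)
5 m³ → container 5 (remaining 0 m³)
4 m³ → container 6 (remaining 13 m³)
3 m³ → container 1 (remaining 0 m³)
3 m³ → container 6 (remaining 10 m³)
Final containers: [30,7,3] [29,11] [28,12] [27,12] [24,6,5,5] [23,4,3] [23].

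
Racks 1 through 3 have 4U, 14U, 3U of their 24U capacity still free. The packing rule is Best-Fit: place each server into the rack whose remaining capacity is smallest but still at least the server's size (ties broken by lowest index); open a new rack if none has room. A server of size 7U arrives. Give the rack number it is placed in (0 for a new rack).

Racks with room: rack 2 (14U).
Tightest fit is rack 2 with 14U free.

2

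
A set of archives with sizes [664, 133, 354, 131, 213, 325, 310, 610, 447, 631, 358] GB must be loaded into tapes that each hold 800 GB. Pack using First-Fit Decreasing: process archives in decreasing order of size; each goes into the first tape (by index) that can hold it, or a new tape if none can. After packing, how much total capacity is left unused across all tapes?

624

Sorted descending: 664, 631, 610, 447, 358, 354, 325, 310, 213, 133, 131.
Put 664 GB in tape 1; 136 GB remain.
Put 631 GB in tape 2; 169 GB remain.
Put 610 GB in tape 3; 190 GB remain.
Put 447 GB in tape 4; 353 GB remain.
Put 358 GB in tape 5; 442 GB remain.
Put 354 GB in tape 5; 88 GB remain.
Put 325 GB in tape 4; 28 GB remain.
Put 310 GB in tape 6; 490 GB remain.
Put 213 GB in tape 6; 277 GB remain.
Put 133 GB in tape 1; 3 GB remain.
Put 131 GB in tape 2; 38 GB remain.
6 tapes × 800 GB = 4800 GB; used 4176 GB; unused 624 GB.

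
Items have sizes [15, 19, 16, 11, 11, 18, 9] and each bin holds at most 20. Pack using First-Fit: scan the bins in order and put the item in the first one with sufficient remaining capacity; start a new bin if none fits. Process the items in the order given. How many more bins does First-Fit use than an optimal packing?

First-Fit: [15] [19] [16] [11,9] [11] [18] → 6 bins.
6 items exceed 10 (half the capacity), and no two of those can share a bin, so at least 6 bins are needed.
So 6 is already optimal.

0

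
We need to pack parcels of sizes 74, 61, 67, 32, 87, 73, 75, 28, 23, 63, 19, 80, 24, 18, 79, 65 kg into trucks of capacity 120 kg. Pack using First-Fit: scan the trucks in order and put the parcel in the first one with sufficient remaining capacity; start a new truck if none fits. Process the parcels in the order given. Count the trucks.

10 trucks

truck 1: place 74 kg, 46 kg left
truck 2: place 61 kg, 59 kg left
truck 3: place 67 kg, 53 kg left
truck 1: place 32 kg, 14 kg left
truck 4: place 87 kg, 33 kg left
truck 5: place 73 kg, 47 kg left
truck 6: place 75 kg, 45 kg left
truck 2: place 28 kg, 31 kg left
truck 2: place 23 kg, 8 kg left
truck 7: place 63 kg, 57 kg left
truck 3: place 19 kg, 34 kg left
truck 8: place 80 kg, 40 kg left
truck 3: place 24 kg, 10 kg left
truck 4: place 18 kg, 15 kg left
truck 9: place 79 kg, 41 kg left
truck 10: place 65 kg, 55 kg left
Final trucks: [74,32] [61,28,23] [67,19,24] [87,18] [73] [75] [63] [80] [79] [65].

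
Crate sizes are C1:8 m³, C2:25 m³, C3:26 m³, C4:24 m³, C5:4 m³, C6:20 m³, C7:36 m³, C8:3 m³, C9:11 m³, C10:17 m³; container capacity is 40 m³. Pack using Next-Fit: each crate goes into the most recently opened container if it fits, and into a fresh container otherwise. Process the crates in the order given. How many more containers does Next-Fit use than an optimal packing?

Next-Fit: [8,25] [26] [24,4] [20] [36,3] [11,17] → 6 containers.
Total size 174 m³; any packing needs at least ⌈174/40⌉ = 5 containers.
An optimal packing achieves that bound: [36,4] [26,11,3] [25,8] [24] [20,17] → 5 containers.
Excess: 6 − 5 = 1.

1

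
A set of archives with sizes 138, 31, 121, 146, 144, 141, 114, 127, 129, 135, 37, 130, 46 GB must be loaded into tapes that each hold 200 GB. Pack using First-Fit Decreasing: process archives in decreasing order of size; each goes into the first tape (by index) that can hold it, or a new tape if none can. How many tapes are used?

Sorted descending: 146, 144, 141, 138, 135, 130, 129, 127, 121, 114, 46, 37, 31.
146 GB → tape 1 (remaining 54 GB)
144 GB → tape 2 (remaining 56 GB)
141 GB → tape 3 (remaining 59 GB)
138 GB → tape 4 (remaining 62 GB)
135 GB → tape 5 (remaining 65 GB)
130 GB → tape 6 (remaining 70 GB)
129 GB → tape 7 (remaining 71 GB)
127 GB → tape 8 (remaining 73 GB)
121 GB → tape 9 (remaining 79 GB)
114 GB → tape 10 (remaining 86 GB)
46 GB → tape 1 (remaining 8 GB)
37 GB → tape 2 (remaining 19 GB)
31 GB → tape 3 (remaining 28 GB)
Final tapes: [146,46] [144,37] [141,31] [138] [135] [130] [129] [127] [121] [114].

10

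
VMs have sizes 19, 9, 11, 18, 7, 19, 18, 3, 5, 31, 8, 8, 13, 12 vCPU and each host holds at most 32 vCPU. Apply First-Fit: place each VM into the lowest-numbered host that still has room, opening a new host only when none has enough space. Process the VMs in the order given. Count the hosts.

host 1: place 19 vCPU, 13 vCPU left
host 1: place 9 vCPU, 4 vCPU left
host 2: place 11 vCPU, 21 vCPU left
host 2: place 18 vCPU, 3 vCPU left
host 3: place 7 vCPU, 25 vCPU left
host 3: place 19 vCPU, 6 vCPU left
host 4: place 18 vCPU, 14 vCPU left
host 1: place 3 vCPU, 1 vCPU left
host 3: place 5 vCPU, 1 vCPU left
host 5: place 31 vCPU, 1 vCPU left
host 4: place 8 vCPU, 6 vCPU left
host 6: place 8 vCPU, 24 vCPU left
host 6: place 13 vCPU, 11 vCPU left
host 7: place 12 vCPU, 20 vCPU left
Final hosts: [19,9,3] [11,18] [7,19,5] [18,8] [31] [8,13] [12].

7 hosts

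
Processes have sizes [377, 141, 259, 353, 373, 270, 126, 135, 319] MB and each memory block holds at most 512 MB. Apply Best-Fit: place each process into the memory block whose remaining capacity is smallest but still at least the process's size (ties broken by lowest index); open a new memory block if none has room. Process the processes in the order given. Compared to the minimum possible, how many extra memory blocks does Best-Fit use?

Best-Fit: [377,126] [141,259] [353] [373,135] [270] [319] → 6 memory blocks.
6 processes exceed 256 MB (half the capacity), and no two of those can share a memory block, so at least 6 memory blocks are needed.
So 6 is already optimal.

0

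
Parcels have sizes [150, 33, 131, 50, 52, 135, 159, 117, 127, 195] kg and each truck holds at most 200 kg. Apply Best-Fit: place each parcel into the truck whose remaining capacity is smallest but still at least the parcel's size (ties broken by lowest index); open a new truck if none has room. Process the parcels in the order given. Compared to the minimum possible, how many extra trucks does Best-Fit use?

0

Best-Fit: [150,33] [131,50] [52,135] [159] [117] [127] [195] → 7 trucks.
7 parcels exceed 100 kg (half the capacity), and no two of those can share a truck, so at least 7 trucks are needed.
So 7 is already optimal.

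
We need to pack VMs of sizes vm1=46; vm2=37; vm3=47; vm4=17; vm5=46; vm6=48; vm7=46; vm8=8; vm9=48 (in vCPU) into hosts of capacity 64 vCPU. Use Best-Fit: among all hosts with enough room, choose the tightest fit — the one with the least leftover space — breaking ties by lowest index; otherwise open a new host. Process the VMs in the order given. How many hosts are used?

7

host 1: place vm1 (46 vCPU), 18 vCPU left
host 2: place vm2 (37 vCPU), 27 vCPU left
host 3: place vm3 (47 vCPU), 17 vCPU left
host 3: place vm4 (17 vCPU), 0 vCPU left
host 4: place vm5 (46 vCPU), 18 vCPU left
host 5: place vm6 (48 vCPU), 16 vCPU left
host 6: place vm7 (46 vCPU), 18 vCPU left
host 5: place vm8 (8 vCPU), 8 vCPU left
host 7: place vm9 (48 vCPU), 16 vCPU left
Final hosts: [46] [37] [47,17] [46] [48,8] [46] [48].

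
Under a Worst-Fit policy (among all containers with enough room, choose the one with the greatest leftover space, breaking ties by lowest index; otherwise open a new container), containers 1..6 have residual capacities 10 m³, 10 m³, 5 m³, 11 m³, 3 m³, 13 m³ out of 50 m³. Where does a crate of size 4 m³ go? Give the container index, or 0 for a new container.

6

Containers with room: container 1 (10 m³), container 2 (10 m³), container 3 (5 m³), container 4 (11 m³), container 6 (13 m³).
Most room is container 6 with 13 m³ free.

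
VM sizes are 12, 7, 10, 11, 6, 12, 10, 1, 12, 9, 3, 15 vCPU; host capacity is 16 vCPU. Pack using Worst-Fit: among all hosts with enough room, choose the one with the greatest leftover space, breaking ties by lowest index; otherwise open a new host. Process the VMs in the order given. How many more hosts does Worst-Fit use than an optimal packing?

Worst-Fit: [12] [7,6] [10,1] [11] [12] [10] [12] [9,3] [15] → 9 hosts.
8 VMs exceed 8 vCPU (half the capacity), and no two of those can share a host, so at least 8 hosts are needed.
An optimal packing achieves that bound: [15,1] [12,3] [12] [12] [11] [10,6] [10] [9,7] → 8 hosts.
Excess: 9 − 8 = 1.

1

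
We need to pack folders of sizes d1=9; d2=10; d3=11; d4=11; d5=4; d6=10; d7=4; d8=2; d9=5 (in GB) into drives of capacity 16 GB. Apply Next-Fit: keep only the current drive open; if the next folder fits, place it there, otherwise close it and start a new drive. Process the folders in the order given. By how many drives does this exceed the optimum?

Next-Fit: [9] [10] [11] [11,4] [10,4,2] [5] → 6 drives.
Total size 66 GB; any packing needs at least ⌈66/16⌉ = 5 drives.
An optimal packing achieves that bound: [11,5] [11,4] [10,4,2] [10] [9] → 5 drives.
Excess: 6 − 5 = 1.

1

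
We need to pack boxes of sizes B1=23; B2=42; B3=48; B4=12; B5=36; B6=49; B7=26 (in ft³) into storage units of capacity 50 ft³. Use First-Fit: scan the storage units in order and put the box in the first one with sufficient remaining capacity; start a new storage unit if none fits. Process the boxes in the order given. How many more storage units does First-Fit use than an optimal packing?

First-Fit: [23,12] [42] [48] [36] [49] [26] → 6 storage units.
Total size 236 ft³; any packing needs at least ⌈236/50⌉ = 5 storage units.
An optimal packing achieves that bound: [49] [48] [42] [36,12] [26,23] → 5 storage units.
Excess: 6 − 5 = 1.

1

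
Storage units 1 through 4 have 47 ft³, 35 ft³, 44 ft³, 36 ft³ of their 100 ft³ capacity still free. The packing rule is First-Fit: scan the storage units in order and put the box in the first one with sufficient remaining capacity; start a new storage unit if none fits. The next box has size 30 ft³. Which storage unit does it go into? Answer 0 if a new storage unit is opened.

Storage units with room: storage unit 1 (47 ft³), storage unit 2 (35 ft³), storage unit 3 (44 ft³), storage unit 4 (36 ft³).
The first with room is storage unit 1.

1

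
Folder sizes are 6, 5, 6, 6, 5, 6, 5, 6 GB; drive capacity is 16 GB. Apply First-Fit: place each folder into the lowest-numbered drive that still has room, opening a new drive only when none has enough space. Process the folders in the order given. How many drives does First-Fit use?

drive 1: place 6 GB, 10 GB left
drive 1: place 5 GB, 5 GB left
drive 2: place 6 GB, 10 GB left
drive 2: place 6 GB, 4 GB left
drive 1: place 5 GB, 0 GB left
drive 3: place 6 GB, 10 GB left
drive 3: place 5 GB, 5 GB left
drive 4: place 6 GB, 10 GB left

4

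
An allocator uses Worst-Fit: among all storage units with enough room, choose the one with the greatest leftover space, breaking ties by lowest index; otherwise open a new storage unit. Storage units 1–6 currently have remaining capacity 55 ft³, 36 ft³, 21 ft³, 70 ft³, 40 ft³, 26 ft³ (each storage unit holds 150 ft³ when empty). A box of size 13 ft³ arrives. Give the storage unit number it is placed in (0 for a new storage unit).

Storage units with room: storage unit 1 (55 ft³), storage unit 2 (36 ft³), storage unit 3 (21 ft³), storage unit 4 (70 ft³), storage unit 5 (40 ft³), storage unit 6 (26 ft³).
Most room is storage unit 4 with 70 ft³ free.

4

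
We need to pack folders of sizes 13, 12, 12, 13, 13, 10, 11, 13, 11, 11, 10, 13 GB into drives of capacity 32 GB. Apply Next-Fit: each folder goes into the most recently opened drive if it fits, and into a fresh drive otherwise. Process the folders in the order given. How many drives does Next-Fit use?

6 drives

Put 13 GB in drive 1; 19 GB remain.
Put 12 GB in drive 1; 7 GB remain.
Put 12 GB in drive 2; 20 GB remain.
Put 13 GB in drive 2; 7 GB remain.
Put 13 GB in drive 3; 19 GB remain.
Put 10 GB in drive 3; 9 GB remain.
Put 11 GB in drive 4; 21 GB remain.
Put 13 GB in drive 4; 8 GB remain.
Put 11 GB in drive 5; 21 GB remain.
Put 11 GB in drive 5; 10 GB remain.
Put 10 GB in drive 5; 0 GB remain.
Put 13 GB in drive 6; 19 GB remain.
Final drives: [13,12] [12,13] [13,10] [11,13] [11,11,10] [13].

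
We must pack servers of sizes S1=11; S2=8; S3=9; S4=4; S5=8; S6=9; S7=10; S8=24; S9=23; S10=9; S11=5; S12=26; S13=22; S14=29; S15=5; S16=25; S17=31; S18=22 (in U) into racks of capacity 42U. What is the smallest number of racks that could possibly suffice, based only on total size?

7

Total size = 11 + 8 + 9 + 4 + 8 + 9 + 10 + 24 + 23 + 9 + 5 + 26 + 22 + 29 + 5 + 25 + 31 + 22 = 280U.
⌈280 / 42⌉ = 7.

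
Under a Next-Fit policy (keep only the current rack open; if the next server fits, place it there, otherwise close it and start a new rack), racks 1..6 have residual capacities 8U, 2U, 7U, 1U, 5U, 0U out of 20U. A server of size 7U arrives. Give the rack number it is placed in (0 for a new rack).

0

Next-Fit only looks at rack 6, which has 0U free.
7U does not fit, so a new rack is opened.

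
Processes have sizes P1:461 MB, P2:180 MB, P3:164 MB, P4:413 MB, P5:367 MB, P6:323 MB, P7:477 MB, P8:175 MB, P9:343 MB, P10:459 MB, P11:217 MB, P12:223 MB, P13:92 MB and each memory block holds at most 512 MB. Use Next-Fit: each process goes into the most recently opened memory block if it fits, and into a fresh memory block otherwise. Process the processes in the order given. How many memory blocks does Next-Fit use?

Put P1 (461 MB) in memory block 1; 51 MB remain.
Put P2 (180 MB) in memory block 2; 332 MB remain.
Put P3 (164 MB) in memory block 2; 168 MB remain.
Put P4 (413 MB) in memory block 3; 99 MB remain.
Put P5 (367 MB) in memory block 4; 145 MB remain.
Put P6 (323 MB) in memory block 5; 189 MB remain.
Put P7 (477 MB) in memory block 6; 35 MB remain.
Put P8 (175 MB) in memory block 7; 337 MB remain.
Put P9 (343 MB) in memory block 8; 169 MB remain.
Put P10 (459 MB) in memory block 9; 53 MB remain.
Put P11 (217 MB) in memory block 10; 295 MB remain.
Put P12 (223 MB) in memory block 10; 72 MB remain.
Put P13 (92 MB) in memory block 11; 420 MB remain.

11 memory blocks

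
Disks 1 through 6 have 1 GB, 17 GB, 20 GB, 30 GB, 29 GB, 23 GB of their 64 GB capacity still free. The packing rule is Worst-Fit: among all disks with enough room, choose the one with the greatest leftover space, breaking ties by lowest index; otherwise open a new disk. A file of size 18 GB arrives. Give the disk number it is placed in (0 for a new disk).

Disks with room: disk 3 (20 GB), disk 4 (30 GB), disk 5 (29 GB), disk 6 (23 GB).
Most room is disk 4 with 30 GB free.

4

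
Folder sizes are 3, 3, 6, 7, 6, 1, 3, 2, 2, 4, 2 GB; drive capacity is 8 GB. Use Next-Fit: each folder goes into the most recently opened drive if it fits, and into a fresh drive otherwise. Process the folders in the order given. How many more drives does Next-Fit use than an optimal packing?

1

Next-Fit: [3,3] [6] [7] [6,1] [3,2,2] [4,2] → 6 drives.
Total size 39 GB; any packing needs at least ⌈39/8⌉ = 5 drives.
An optimal packing achieves that bound: [7,1] [6,2] [6,2] [4,3] [3,3,2] → 5 drives.
Excess: 6 − 5 = 1.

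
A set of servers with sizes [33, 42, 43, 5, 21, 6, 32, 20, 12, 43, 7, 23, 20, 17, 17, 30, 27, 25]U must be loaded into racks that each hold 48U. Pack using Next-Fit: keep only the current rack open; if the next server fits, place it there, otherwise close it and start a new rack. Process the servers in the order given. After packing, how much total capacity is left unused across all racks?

153

33U → rack 1 (remaining 15U)
42U → rack 2 (remaining 6U)
43U → rack 3 (remaining 5U)
5U → rack 3 (remaining 0U)
21U → rack 4 (remaining 27U)
6U → rack 4 (remaining 21U)
32U → rack 5 (remaining 16U)
20U → rack 6 (remaining 28U)
12U → rack 6 (remaining 16U)
43U → rack 7 (remaining 5U)
7U → rack 8 (remaining 41U)
23U → rack 8 (remaining 18U)
20U → rack 9 (remaining 28U)
17U → rack 9 (remaining 11U)
17U → rack 10 (remaining 31U)
30U → rack 10 (remaining 1U)
27U → rack 11 (remaining 21U)
25U → rack 12 (remaining 23U)
12 racks × 48U = 576U; used 423U; unused 153U.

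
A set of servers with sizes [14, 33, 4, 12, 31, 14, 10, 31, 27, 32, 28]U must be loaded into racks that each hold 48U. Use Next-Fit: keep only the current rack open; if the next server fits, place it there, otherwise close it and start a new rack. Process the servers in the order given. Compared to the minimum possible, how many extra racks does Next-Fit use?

1

Next-Fit: [14,33] [4,12,31] [14,10] [31] [27] [32] [28] → 7 racks.
6 servers exceed 24U (half the capacity), and no two of those can share a rack, so at least 6 racks are needed.
An optimal packing achieves that bound: [33,14] [32,14] [31,12,4] [31,10] [28] [27] → 6 racks.
Excess: 7 − 6 = 1.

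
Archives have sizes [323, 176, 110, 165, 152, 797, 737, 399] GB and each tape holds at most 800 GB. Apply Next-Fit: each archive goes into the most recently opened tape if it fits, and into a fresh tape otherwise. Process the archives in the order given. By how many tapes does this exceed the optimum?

Next-Fit: [323,176,110,165] [152] [797] [737] [399] → 5 tapes.
Total size 2859 GB; any packing needs at least ⌈2859/800⌉ = 4 tapes.
An optimal packing achieves that bound: [797] [737] [399,323] [176,165,152,110] → 4 tapes.
Excess: 5 − 4 = 1.

1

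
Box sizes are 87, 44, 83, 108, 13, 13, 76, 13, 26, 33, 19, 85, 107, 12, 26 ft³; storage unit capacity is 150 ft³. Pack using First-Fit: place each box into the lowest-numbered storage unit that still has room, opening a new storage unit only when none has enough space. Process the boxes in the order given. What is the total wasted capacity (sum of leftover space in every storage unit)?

155

87 ft³ → storage unit 1 (remaining 63 ft³)
44 ft³ → storage unit 1 (remaining 19 ft³)
83 ft³ → storage unit 2 (remaining 67 ft³)
108 ft³ → storage unit 3 (remaining 42 ft³)
13 ft³ → storage unit 1 (remaining 6 ft³)
13 ft³ → storage unit 2 (remaining 54 ft³)
76 ft³ → storage unit 4 (remaining 74 ft³)
13 ft³ → storage unit 2 (remaining 41 ft³)
26 ft³ → storage unit 2 (remaining 15 ft³)
33 ft³ → storage unit 3 (remaining 9 ft³)
19 ft³ → storage unit 4 (remaining 55 ft³)
85 ft³ → storage unit 5 (remaining 65 ft³)
107 ft³ → storage unit 6 (remaining 43 ft³)
12 ft³ → storage unit 2 (remaining 3 ft³)
26 ft³ → storage unit 4 (remaining 29 ft³)
6 storage units × 150 ft³ = 900 ft³; used 745 ft³; unused 155 ft³.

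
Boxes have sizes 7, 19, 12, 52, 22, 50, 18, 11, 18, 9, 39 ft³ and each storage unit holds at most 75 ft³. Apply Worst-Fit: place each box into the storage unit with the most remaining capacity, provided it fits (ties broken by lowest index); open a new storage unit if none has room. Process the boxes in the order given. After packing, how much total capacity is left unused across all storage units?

storage unit 1: place 7 ft³, 68 ft³ left
storage unit 1: place 19 ft³, 49 ft³ left
storage unit 1: place 12 ft³, 37 ft³ left
storage unit 2: place 52 ft³, 23 ft³ left
storage unit 1: place 22 ft³, 15 ft³ left
storage unit 3: place 50 ft³, 25 ft³ left
storage unit 3: place 18 ft³, 7 ft³ left
storage unit 2: place 11 ft³, 12 ft³ left
storage unit 4: place 18 ft³, 57 ft³ left
storage unit 4: place 9 ft³, 48 ft³ left
storage unit 4: place 39 ft³, 9 ft³ left
4 storage units × 75 ft³ = 300 ft³; used 257 ft³; unused 43 ft³.

43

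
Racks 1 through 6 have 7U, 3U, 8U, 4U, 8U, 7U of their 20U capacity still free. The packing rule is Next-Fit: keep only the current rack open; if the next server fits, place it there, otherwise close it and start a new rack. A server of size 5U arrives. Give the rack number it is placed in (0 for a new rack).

6

Next-Fit only looks at rack 6, which has 7U free.
5U fits there.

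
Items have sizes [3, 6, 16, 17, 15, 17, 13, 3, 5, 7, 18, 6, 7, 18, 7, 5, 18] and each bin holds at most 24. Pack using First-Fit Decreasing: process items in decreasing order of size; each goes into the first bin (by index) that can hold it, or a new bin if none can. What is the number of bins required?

Sorted descending: 18, 18, 18, 17, 17, 16, 15, 13, 7, 7, 7, 6, 6, 5, 5, 3, 3.
Put 18 in bin 1; 6 remain.
Put 18 in bin 2; 6 remain.
Put 18 in bin 3; 6 remain.
Put 17 in bin 4; 7 remain.
Put 17 in bin 5; 7 remain.
Put 16 in bin 6; 8 remain.
Put 15 in bin 7; 9 remain.
Put 13 in bin 8; 11 remain.
Put 7 in bin 4; 0 remain.
Put 7 in bin 5; 0 remain.
Put 7 in bin 6; 1 remain.
Put 6 in bin 1; 0 remain.
Put 6 in bin 2; 0 remain.
Put 5 in bin 3; 1 remain.
Put 5 in bin 7; 4 remain.
Put 3 in bin 7; 1 remain.
Put 3 in bin 8; 8 remain.
Final bins: [18,6] [18,6] [18,5] [17,7] [17,7] [16,7] [15,5,3] [13,3].

8 bins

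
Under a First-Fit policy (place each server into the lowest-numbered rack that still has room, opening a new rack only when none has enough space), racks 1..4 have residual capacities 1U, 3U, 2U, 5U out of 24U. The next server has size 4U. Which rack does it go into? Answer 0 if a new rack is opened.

4

Racks with room: rack 4 (5U).
The first with room is rack 4.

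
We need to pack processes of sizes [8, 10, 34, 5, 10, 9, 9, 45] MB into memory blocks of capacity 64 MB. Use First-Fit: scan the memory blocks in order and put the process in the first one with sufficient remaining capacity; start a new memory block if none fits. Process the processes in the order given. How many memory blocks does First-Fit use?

3 memory blocks

memory block 1: place 8 MB, 56 MB left
memory block 1: place 10 MB, 46 MB left
memory block 1: place 34 MB, 12 MB left
memory block 1: place 5 MB, 7 MB left
memory block 2: place 10 MB, 54 MB left
memory block 2: place 9 MB, 45 MB left
memory block 2: place 9 MB, 36 MB left
memory block 3: place 45 MB, 19 MB left
Final memory blocks: [8,10,34,5] [10,9,9] [45].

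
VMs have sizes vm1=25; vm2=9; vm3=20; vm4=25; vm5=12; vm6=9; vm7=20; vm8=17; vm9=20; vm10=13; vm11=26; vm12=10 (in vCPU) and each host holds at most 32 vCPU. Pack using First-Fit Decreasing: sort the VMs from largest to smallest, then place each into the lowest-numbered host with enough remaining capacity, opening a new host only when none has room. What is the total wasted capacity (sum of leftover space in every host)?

50

Sorted descending: 26, 25, 25, 20, 20, 20, 17, 13, 12, 10, 9, 9.
host 1: place 26 vCPU, 6 vCPU left
host 2: place 25 vCPU, 7 vCPU left
host 3: place 25 vCPU, 7 vCPU left
host 4: place 20 vCPU, 12 vCPU left
host 5: place 20 vCPU, 12 vCPU left
host 6: place 20 vCPU, 12 vCPU left
host 7: place 17 vCPU, 15 vCPU left
host 7: place 13 vCPU, 2 vCPU left
host 4: place 12 vCPU, 0 vCPU left
host 5: place 10 vCPU, 2 vCPU left
host 6: place 9 vCPU, 3 vCPU left
host 8: place 9 vCPU, 23 vCPU left
8 hosts × 32 vCPU = 256 vCPU; used 206 vCPU; unused 50 vCPU.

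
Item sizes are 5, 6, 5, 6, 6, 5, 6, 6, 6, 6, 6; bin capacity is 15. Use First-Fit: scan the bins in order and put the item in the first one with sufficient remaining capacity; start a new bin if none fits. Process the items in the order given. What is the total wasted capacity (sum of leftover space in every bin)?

27

bin 1: place 5, 10 left
bin 1: place 6, 4 left
bin 2: place 5, 10 left
bin 2: place 6, 4 left
bin 3: place 6, 9 left
bin 3: place 5, 4 left
bin 4: place 6, 9 left
bin 4: place 6, 3 left
bin 5: place 6, 9 left
bin 5: place 6, 3 left
bin 6: place 6, 9 left
6 bins × 15 = 90; used 63; unused 27.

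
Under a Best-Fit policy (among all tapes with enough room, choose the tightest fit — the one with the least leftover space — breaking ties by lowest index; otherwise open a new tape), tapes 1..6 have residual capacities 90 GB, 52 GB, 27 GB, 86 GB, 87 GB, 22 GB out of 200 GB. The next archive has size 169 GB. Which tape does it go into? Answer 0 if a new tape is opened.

0

No tape has ≥ 169 GB free, so a new tape is opened.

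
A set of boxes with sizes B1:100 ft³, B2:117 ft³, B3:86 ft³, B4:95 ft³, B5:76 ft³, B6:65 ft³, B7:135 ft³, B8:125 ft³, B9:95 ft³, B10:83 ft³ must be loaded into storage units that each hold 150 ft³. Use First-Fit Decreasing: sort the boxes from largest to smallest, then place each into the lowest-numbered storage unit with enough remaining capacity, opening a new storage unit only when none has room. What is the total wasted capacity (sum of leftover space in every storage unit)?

Sorted descending: 135, 125, 117, 100, 95, 95, 86, 83, 76, 65.
Put 135 ft³ in storage unit 1; 15 ft³ remain.
Put 125 ft³ in storage unit 2; 25 ft³ remain.
Put 117 ft³ in storage unit 3; 33 ft³ remain.
Put 100 ft³ in storage unit 4; 50 ft³ remain.
Put 95 ft³ in storage unit 5; 55 ft³ remain.
Put 95 ft³ in storage unit 6; 55 ft³ remain.
Put 86 ft³ in storage unit 7; 64 ft³ remain.
Put 83 ft³ in storage unit 8; 67 ft³ remain.
Put 76 ft³ in storage unit 9; 74 ft³ remain.
Put 65 ft³ in storage unit 8; 2 ft³ remain.
9 storage units × 150 ft³ = 1350 ft³; used 977 ft³; unused 373 ft³.

373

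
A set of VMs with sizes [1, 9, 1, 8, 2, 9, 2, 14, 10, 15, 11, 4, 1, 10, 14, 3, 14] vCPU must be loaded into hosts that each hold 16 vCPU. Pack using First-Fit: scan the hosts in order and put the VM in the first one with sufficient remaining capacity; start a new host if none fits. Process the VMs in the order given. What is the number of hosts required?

10

1 vCPU → host 1 (remaining 15 vCPU)
9 vCPU → host 1 (remaining 6 vCPU)
1 vCPU → host 1 (remaining 5 vCPU)
8 vCPU → host 2 (remaining 8 vCPU)
2 vCPU → host 1 (remaining 3 vCPU)
9 vCPU → host 3 (remaining 7 vCPU)
2 vCPU → host 1 (remaining 1 vCPU)
14 vCPU → host 4 (remaining 2 vCPU)
10 vCPU → host 5 (remaining 6 vCPU)
15 vCPU → host 6 (remaining 1 vCPU)
11 vCPU → host 7 (remaining 5 vCPU)
4 vCPU → host 2 (remaining 4 vCPU)
1 vCPU → host 1 (remaining 0 vCPU)
10 vCPU → host 8 (remaining 6 vCPU)
14 vCPU → host 9 (remaining 2 vCPU)
3 vCPU → host 2 (remaining 1 vCPU)
14 vCPU → host 10 (remaining 2 vCPU)
Final hosts: [1,9,1,2,2,1] [8,4,3] [9] [14] [10] [15] [11] [10] [14] [14].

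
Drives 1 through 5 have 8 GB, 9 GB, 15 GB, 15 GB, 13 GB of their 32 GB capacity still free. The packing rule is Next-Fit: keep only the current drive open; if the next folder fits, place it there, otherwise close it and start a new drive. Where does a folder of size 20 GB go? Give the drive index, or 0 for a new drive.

Next-Fit only looks at drive 5, which has 13 GB free.
20 GB does not fit, so a new drive is opened.

0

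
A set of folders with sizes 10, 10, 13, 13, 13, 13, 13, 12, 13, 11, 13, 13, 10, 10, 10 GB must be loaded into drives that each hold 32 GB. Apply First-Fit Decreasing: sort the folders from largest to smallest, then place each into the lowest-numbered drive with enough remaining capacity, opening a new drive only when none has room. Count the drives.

7

Sorted descending: 13, 13, 13, 13, 13, 13, 13, 13, 12, 11, 10, 10, 10, 10, 10.
drive 1: place 13 GB, 19 GB left
drive 1: place 13 GB, 6 GB left
drive 2: place 13 GB, 19 GB left
drive 2: place 13 GB, 6 GB left
drive 3: place 13 GB, 19 GB left
drive 3: place 13 GB, 6 GB left
drive 4: place 13 GB, 19 GB left
drive 4: place 13 GB, 6 GB left
drive 5: place 12 GB, 20 GB left
drive 5: place 11 GB, 9 GB left
drive 6: place 10 GB, 22 GB left
drive 6: place 10 GB, 12 GB left
drive 6: place 10 GB, 2 GB left
drive 7: place 10 GB, 22 GB left
drive 7: place 10 GB, 12 GB left
Final drives: [13,13] [13,13] [13,13] [13,13] [12,11] [10,10,10] [10,10].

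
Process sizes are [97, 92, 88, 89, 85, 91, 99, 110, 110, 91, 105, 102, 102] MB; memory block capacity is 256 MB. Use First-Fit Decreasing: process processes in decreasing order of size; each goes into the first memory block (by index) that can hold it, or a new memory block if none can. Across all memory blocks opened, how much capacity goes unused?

Sorted descending: 110, 110, 105, 102, 102, 99, 97, 92, 91, 91, 89, 88, 85.
Put 110 MB in memory block 1; 146 MB remain.
Put 110 MB in memory block 1; 36 MB remain.
Put 105 MB in memory block 2; 151 MB remain.
Put 102 MB in memory block 2; 49 MB remain.
Put 102 MB in memory block 3; 154 MB remain.
Put 99 MB in memory block 3; 55 MB remain.
Put 97 MB in memory block 4; 159 MB remain.
Put 92 MB in memory block 4; 67 MB remain.
Put 91 MB in memory block 5; 165 MB remain.
Put 91 MB in memory block 5; 74 MB remain.
Put 89 MB in memory block 6; 167 MB remain.
Put 88 MB in memory block 6; 79 MB remain.
Put 85 MB in memory block 7; 171 MB remain.
7 memory blocks × 256 MB = 1792 MB; used 1261 MB; unused 531 MB.

531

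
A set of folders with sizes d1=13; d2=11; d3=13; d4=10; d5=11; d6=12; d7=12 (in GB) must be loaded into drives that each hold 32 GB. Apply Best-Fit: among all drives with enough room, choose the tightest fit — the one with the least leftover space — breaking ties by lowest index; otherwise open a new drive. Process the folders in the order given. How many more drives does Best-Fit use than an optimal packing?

Best-Fit: [13,11] [13,10] [11,12] [12] → 4 drives.
Total size 82 GB; any packing needs at least ⌈82/32⌉ = 3 drives.
An optimal packing achieves that bound: [13,13] [12,12] [11,11,10] → 3 drives.
Excess: 4 − 3 = 1.

1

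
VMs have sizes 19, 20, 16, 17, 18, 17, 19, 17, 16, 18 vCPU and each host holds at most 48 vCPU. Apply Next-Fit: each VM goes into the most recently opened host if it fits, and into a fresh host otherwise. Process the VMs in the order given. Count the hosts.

5

Put 19 vCPU in host 1; 29 vCPU remain.
Put 20 vCPU in host 1; 9 vCPU remain.
Put 16 vCPU in host 2; 32 vCPU remain.
Put 17 vCPU in host 2; 15 vCPU remain.
Put 18 vCPU in host 3; 30 vCPU remain.
Put 17 vCPU in host 3; 13 vCPU remain.
Put 19 vCPU in host 4; 29 vCPU remain.
Put 17 vCPU in host 4; 12 vCPU remain.
Put 16 vCPU in host 5; 32 vCPU remain.
Put 18 vCPU in host 5; 14 vCPU remain.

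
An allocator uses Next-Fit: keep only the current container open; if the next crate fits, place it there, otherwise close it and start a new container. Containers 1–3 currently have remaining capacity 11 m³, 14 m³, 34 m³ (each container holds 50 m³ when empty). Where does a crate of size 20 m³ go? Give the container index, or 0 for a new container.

Next-Fit only looks at container 3, which has 34 m³ free.
20 m³ fits there.

3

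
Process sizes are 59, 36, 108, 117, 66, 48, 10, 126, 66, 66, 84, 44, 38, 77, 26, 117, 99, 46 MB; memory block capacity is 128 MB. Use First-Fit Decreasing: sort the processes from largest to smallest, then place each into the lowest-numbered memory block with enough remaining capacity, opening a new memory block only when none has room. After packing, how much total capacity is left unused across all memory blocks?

Sorted descending: 126, 117, 117, 108, 99, 84, 77, 66, 66, 66, 59, 48, 46, 44, 38, 36, 26, 10.
Put 126 MB in memory block 1; 2 MB remain.
Put 117 MB in memory block 2; 11 MB remain.
Put 117 MB in memory block 3; 11 MB remain.
Put 108 MB in memory block 4; 20 MB remain.
Put 99 MB in memory block 5; 29 MB remain.
Put 84 MB in memory block 6; 44 MB remain.
Put 77 MB in memory block 7; 51 MB remain.
Put 66 MB in memory block 8; 62 MB remain.
Put 66 MB in memory block 9; 62 MB remain.
Put 66 MB in memory block 10; 62 MB remain.
Put 59 MB in memory block 8; 3 MB remain.
Put 48 MB in memory block 7; 3 MB remain.
Put 46 MB in memory block 9; 16 MB remain.
Put 44 MB in memory block 6; 0 MB remain.
Put 38 MB in memory block 10; 24 MB remain.
Put 36 MB in memory block 11; 92 MB remain.
Put 26 MB in memory block 5; 3 MB remain.
Put 10 MB in memory block 2; 1 MB remain.
11 memory blocks × 128 MB = 1408 MB; used 1233 MB; unused 175 MB.

175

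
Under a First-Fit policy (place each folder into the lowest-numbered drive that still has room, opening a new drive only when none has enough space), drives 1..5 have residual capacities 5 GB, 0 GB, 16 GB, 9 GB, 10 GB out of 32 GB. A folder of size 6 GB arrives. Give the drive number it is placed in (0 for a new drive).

Drives with room: drive 3 (16 GB), drive 4 (9 GB), drive 5 (10 GB).
The first with room is drive 3.

3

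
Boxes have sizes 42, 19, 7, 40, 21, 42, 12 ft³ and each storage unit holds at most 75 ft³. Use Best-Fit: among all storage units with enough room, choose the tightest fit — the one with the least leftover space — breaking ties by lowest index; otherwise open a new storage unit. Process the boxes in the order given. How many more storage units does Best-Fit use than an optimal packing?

Best-Fit: [42,19,7] [40,21,12] [42] → 3 storage units.
Total size 183 ft³; any packing needs at least ⌈183/75⌉ = 3 storage units.
So 3 is already optimal.

0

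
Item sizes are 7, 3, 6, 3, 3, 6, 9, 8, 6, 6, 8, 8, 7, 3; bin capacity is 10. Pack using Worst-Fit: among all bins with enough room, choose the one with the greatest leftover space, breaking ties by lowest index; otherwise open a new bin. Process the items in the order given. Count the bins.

Put 7 in bin 1; 3 remain.
Put 3 in bin 1; 0 remain.
Put 6 in bin 2; 4 remain.
Put 3 in bin 2; 1 remain.
Put 3 in bin 3; 7 remain.
Put 6 in bin 3; 1 remain.
Put 9 in bin 4; 1 remain.
Put 8 in bin 5; 2 remain.
Put 6 in bin 6; 4 remain.
Put 6 in bin 7; 4 remain.
Put 8 in bin 8; 2 remain.
Put 8 in bin 9; 2 remain.
Put 7 in bin 10; 3 remain.
Put 3 in bin 6; 1 remain.

10 bins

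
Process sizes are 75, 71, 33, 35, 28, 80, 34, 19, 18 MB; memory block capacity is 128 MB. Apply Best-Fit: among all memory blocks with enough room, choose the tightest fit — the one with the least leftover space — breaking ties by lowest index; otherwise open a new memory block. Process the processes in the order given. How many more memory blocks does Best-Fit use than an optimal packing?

0

Best-Fit: [75,33,19] [71,35] [28,80,18] [34] → 4 memory blocks.
Total size 393 MB; any packing needs at least ⌈393/128⌉ = 4 memory blocks.
So 4 is already optimal.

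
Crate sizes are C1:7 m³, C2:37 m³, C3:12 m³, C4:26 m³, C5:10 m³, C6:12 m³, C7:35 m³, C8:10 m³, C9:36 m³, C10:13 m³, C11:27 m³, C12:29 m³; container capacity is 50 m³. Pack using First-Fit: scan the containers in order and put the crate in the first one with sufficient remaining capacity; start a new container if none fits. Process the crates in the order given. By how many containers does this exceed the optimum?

First-Fit: [7,37] [12,26,10] [12,35] [10,36] [13,27] [29] → 6 containers.
Total size 254 m³; any packing needs at least ⌈254/50⌉ = 6 containers.
So 6 is already optimal.

0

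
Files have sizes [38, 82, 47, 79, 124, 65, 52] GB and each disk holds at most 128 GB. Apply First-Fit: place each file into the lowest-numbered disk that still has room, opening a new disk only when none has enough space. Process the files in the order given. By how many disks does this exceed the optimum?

First-Fit: [38,82] [47,79] [124] [65,52] → 4 disks.
Total size 487 GB; any packing needs at least ⌈487/128⌉ = 4 disks.
So 4 is already optimal.

0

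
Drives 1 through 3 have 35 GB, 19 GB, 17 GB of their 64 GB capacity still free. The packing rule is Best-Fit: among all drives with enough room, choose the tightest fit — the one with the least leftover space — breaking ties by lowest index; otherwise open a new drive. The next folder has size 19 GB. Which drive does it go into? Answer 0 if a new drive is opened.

2

Drives with room: drive 1 (35 GB), drive 2 (19 GB).
Tightest fit is drive 2 with 19 GB free.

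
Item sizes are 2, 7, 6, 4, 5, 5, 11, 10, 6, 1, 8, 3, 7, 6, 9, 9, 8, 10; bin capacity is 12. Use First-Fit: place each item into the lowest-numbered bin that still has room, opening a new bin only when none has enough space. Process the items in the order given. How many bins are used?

13

Put 2 in bin 1; 10 remain.
Put 7 in bin 1; 3 remain.
Put 6 in bin 2; 6 remain.
Put 4 in bin 2; 2 remain.
Put 5 in bin 3; 7 remain.
Put 5 in bin 3; 2 remain.
Put 11 in bin 4; 1 remain.
Put 10 in bin 5; 2 remain.
Put 6 in bin 6; 6 remain.
Put 1 in bin 1; 2 remain.
Put 8 in bin 7; 4 remain.
Put 3 in bin 6; 3 remain.
Put 7 in bin 8; 5 remain.
Put 6 in bin 9; 6 remain.
Put 9 in bin 10; 3 remain.
Put 9 in bin 11; 3 remain.
Put 8 in bin 12; 4 remain.
Put 10 in bin 13; 2 remain.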